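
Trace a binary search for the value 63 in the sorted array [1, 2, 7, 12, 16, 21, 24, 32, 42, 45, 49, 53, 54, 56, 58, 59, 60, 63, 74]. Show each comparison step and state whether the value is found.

Binary search for 63 in [1, 2, 7, 12, 16, 21, 24, 32, 42, 45, 49, 53, 54, 56, 58, 59, 60, 63, 74]:

lo=0, hi=18, mid=9, arr[mid]=45 -> 45 < 63, search right half
lo=10, hi=18, mid=14, arr[mid]=58 -> 58 < 63, search right half
lo=15, hi=18, mid=16, arr[mid]=60 -> 60 < 63, search right half
lo=17, hi=18, mid=17, arr[mid]=63 -> Found target at index 17!

Binary search finds 63 at index 17 after 4 comparisons. The search repeatedly halves the search space by comparing with the middle element.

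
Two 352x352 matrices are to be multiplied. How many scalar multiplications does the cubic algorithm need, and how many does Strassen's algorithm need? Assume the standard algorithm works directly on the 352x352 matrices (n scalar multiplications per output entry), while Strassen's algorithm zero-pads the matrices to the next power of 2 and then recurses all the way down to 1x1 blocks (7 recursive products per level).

Matrix multiplication for 352x352 matrices:

Strassen's algorithm requires power-of-2 dimensions. Pad 352x352 to 512x512 (next power of 2).

Standard algorithm: 352^3 = 43614208 multiplications
Strassen's algorithm: 7^(log2(512)) = 7^9 = 40353607 multiplications
Savings: 43614208 - 40353607 = 3260601 multiplications

Standard: 43614208 multiplications (352^3). Strassen: 40353607 multiplications (7^9, after padding to 512x512). Strassen reduces 8 recursive multiplications to 7 at each level.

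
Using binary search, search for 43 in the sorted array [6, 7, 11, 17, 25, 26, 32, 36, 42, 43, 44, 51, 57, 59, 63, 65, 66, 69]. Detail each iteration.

Binary search for 43 in [6, 7, 11, 17, 25, 26, 32, 36, 42, 43, 44, 51, 57, 59, 63, 65, 66, 69]:

lo=0, hi=17, mid=8, arr[mid]=42 -> 42 < 43, search right half
lo=9, hi=17, mid=13, arr[mid]=59 -> 59 > 43, search left half
lo=9, hi=12, mid=10, arr[mid]=44 -> 44 > 43, search left half
lo=9, hi=9, mid=9, arr[mid]=43 -> Found target at index 9!

Binary search finds 43 at index 9 after 4 comparisons. The search repeatedly halves the search space by comparing with the middle element.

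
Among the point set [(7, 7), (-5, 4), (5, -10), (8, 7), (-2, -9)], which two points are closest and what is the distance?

Computing all pairwise distances among 5 points:

d((7, 7), (-5, 4)) = 12.3693
d((7, 7), (5, -10)) = 17.1172
d((7, 7), (8, 7)) = 1.0 <-- minimum
d((7, 7), (-2, -9)) = 18.3576
d((-5, 4), (5, -10)) = 17.2047
d((-5, 4), (8, 7)) = 13.3417
d((-5, 4), (-2, -9)) = 13.3417
d((5, -10), (8, 7)) = 17.2627
d((5, -10), (-2, -9)) = 7.0711
d((8, 7), (-2, -9)) = 18.868

Closest pair: (7, 7) and (8, 7) with distance 1.0

The closest pair is (7, 7) and (8, 7) with Euclidean distance 1.0. For 5 points, brute-force pairwise comparison is shown above. For large n, the divide-and-conquer algorithm (sort by x, recurse on halves, check the dividing strip) achieves O(n log n).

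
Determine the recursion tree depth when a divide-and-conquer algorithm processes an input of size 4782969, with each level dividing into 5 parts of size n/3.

For divide and conquer with division factor 3:

Problem sizes at each level:
Level 0: 4782969
Level 1: 1594323
Level 2: 531441
Level 3: 177147
Level 4: 59049
Level 5: 19683
Level 6: 6561
Level 7: 2187
Level 8: 729
Level 9: 243
Level 10: 81
Level 11: 27
Level 12: 9
Level 13: 3
Level 14: 1

The root is level 0 and the size-1 base case is level 14 (the tree spans levels 0 through 14, i.e. 15 levels counting the root), so the depth is the number of divisions: log_3(4782969) = 14

The recursion tree depth is log_3(4782969) = 14. At each level, the problem size is divided by 3, so it takes 14 divisions to reduce to a base case of size 1. The algorithm makes 5 recursive calls at each level.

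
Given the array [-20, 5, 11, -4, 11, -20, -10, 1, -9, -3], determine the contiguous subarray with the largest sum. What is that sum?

Using Kadane's algorithm on [-20, 5, 11, -4, 11, -20, -10, 1, -9, -3]:

Scanning through the array:
Position 1 (value 5): max_ending_here = 5, max_so_far = 5
Position 2 (value 11): max_ending_here = 16, max_so_far = 16
Position 3 (value -4): max_ending_here = 12, max_so_far = 16
Position 4 (value 11): max_ending_here = 23, max_so_far = 23
Position 5 (value -20): max_ending_here = 3, max_so_far = 23
Position 6 (value -10): max_ending_here = -7, max_so_far = 23
Position 7 (value 1): max_ending_here = 1, max_so_far = 23
Position 8 (value -9): max_ending_here = -8, max_so_far = 23
Position 9 (value -3): max_ending_here = -3, max_so_far = 23

Maximum subarray: [5, 11, -4, 11]
Maximum sum: 23

The maximum subarray is [5, 11, -4, 11] with sum 23. This subarray runs from index 1 to index 4.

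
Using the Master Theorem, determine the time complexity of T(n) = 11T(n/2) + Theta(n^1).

Master Theorem for T(n) = 11T(n/2) + O(n^1):

a = 11, b = 2, c = 1
log_b(a) = log_2(11) = 3.4594

Case 1: c = 1 < log_2(11) = 3.4594
T(n) = O(n^(log_2 11))

For T(n) = 11T(n/2) + O(n^1): log_2(11) = 3.4594. This is Case 1 of the Master Theorem (c < log_b(a), work dominated by leaves), giving O(n^(log_2 11)).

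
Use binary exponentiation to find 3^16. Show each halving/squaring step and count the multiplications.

Computing 3^16 by squaring (build up from 3^1; each line after the first costs one multiplication):

3^1 = 3
3^2 = (3^1)^2 = 3^2 = 9
3^4 = (3^2)^2 = 9^2 = 81
3^8 = (3^4)^2 = 81^2 = 6561
3^16 = (3^8)^2 = 6561^2 = 43046721

Result: 43046721
Multiplications needed: 4 (4 lines after 3^1)

3^16 = 43046721. Using exponentiation by squaring, this requires 4 multiplications. The key idea: if the exponent is even, square the half-power; if odd, multiply by the base once.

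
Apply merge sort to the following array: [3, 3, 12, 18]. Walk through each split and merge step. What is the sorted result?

Merge sort trace:

Split: [3, 3, 12, 18] -> [3, 3] and [12, 18]
  Split: [3, 3] -> [3] and [3]
  Merge: [3] + [3] -> [3, 3]
  Split: [12, 18] -> [12] and [18]
  Merge: [12] + [18] -> [12, 18]
Merge: [3, 3] + [12, 18] -> [3, 3, 12, 18]

Final sorted array: [3, 3, 12, 18]

The merge sort proceeds by recursively splitting the array and merging sorted halves.
After all merges, the sorted array is [3, 3, 12, 18].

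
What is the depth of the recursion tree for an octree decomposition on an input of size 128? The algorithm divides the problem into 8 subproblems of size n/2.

For divide and conquer with division factor 2:

Problem sizes at each level:
Level 0: 128
Level 1: 64
Level 2: 32
Level 3: 16
Level 4: 8
Level 5: 4
Level 6: 2
Level 7: 1

The root is level 0 and the size-1 base case is level 7 (the tree spans levels 0 through 7, i.e. 8 levels counting the root), so the depth is the number of divisions: log_2(128) = 7

The recursion tree depth is log_2(128) = 7. At each level, the problem size is divided by 2, so it takes 7 divisions to reduce to a base case of size 1. The algorithm makes 8 recursive calls at each level.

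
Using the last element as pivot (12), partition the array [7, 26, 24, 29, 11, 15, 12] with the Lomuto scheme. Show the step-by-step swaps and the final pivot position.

Lomuto partition with pivot = 12:

Initial array: [7, 26, 24, 29, 11, 15, 12]

arr[0]=7 <= 12: swap with position 0, array becomes [7, 26, 24, 29, 11, 15, 12]
arr[1]=26 > 12: no swap
arr[2]=24 > 12: no swap
arr[3]=29 > 12: no swap
arr[4]=11 <= 12: swap with position 1, array becomes [7, 11, 24, 29, 26, 15, 12]
arr[5]=15 > 12: no swap

Place pivot at position 2: [7, 11, 12, 29, 26, 15, 24]
Pivot position: 2

After partitioning with pivot 12, the array becomes [7, 11, 12, 29, 26, 15, 24]. The pivot is placed at index 2. All elements to the left of the pivot are <= 12, and all elements to the right are > 12.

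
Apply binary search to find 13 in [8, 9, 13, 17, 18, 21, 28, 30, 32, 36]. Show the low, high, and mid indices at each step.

Binary search for 13 in [8, 9, 13, 17, 18, 21, 28, 30, 32, 36]:

lo=0, hi=9, mid=4, arr[mid]=18 -> 18 > 13, search left half
lo=0, hi=3, mid=1, arr[mid]=9 -> 9 < 13, search right half
lo=2, hi=3, mid=2, arr[mid]=13 -> Found target at index 2!

Binary search finds 13 at index 2 after 3 comparisons. The search repeatedly halves the search space by comparing with the middle element.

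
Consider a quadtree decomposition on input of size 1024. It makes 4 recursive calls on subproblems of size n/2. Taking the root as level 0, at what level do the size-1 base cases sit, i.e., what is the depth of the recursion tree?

For divide and conquer with division factor 2:

Problem sizes at each level:
Level 0: 1024
Level 1: 512
Level 2: 256
Level 3: 128
Level 4: 64
Level 5: 32
Level 6: 16
Level 7: 8
Level 8: 4
Level 9: 2
Level 10: 1

The root is level 0 and the size-1 base case is level 10 (the tree spans levels 0 through 10, i.e. 11 levels counting the root), so the depth is the number of divisions: log_2(1024) = 10

The recursion tree depth is log_2(1024) = 10. At each level, the problem size is divided by 2, so it takes 10 divisions to reduce to a base case of size 1. The algorithm makes 4 recursive calls at each level.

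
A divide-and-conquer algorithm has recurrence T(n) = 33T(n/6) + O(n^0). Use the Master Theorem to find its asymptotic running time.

Master Theorem for T(n) = 33T(n/6) + O(n^0):

a = 33, b = 6, c = 0
log_b(a) = log_6(33) = 1.9514

Case 1: c = 0 < log_6(33) = 1.9514
T(n) = O(n^(log_6 33))

For T(n) = 33T(n/6) + O(n^0): log_6(33) = 1.9514. This is Case 1 of the Master Theorem (c < log_b(a), work dominated by leaves), giving O(n^(log_6 33)).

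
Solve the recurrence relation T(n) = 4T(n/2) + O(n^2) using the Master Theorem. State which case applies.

Master Theorem for T(n) = 4T(n/2) + O(n^2):

a = 4, b = 2, c = 2
log_b(a) = log_2(4) = 2.0000

Case 2: c = 2 = log_2(4) = 2.0000
T(n) = O(n^2 log n) = O(n^2 log n)

For T(n) = 4T(n/2) + O(n^2): log_2(4) = 2.0000. This is Case 2 of the Master Theorem (c = log_b(a), equal work at all levels), giving O(n^2 log n).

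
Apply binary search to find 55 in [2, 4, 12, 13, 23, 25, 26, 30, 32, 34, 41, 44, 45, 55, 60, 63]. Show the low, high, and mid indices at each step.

Binary search for 55 in [2, 4, 12, 13, 23, 25, 26, 30, 32, 34, 41, 44, 45, 55, 60, 63]:

lo=0, hi=15, mid=7, arr[mid]=30 -> 30 < 55, search right half
lo=8, hi=15, mid=11, arr[mid]=44 -> 44 < 55, search right half
lo=12, hi=15, mid=13, arr[mid]=55 -> Found target at index 13!

Binary search finds 55 at index 13 after 3 comparisons. The search repeatedly halves the search space by comparing with the middle element.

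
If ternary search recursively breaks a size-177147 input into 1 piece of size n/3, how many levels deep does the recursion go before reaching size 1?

For divide and conquer with division factor 3:

Problem sizes at each level:
Level 0: 177147
Level 1: 59049
Level 2: 19683
Level 3: 6561
Level 4: 2187
Level 5: 729
Level 6: 243
Level 7: 81
Level 8: 27
Level 9: 9
Level 10: 3
Level 11: 1

The root is level 0 and the size-1 base case is level 11 (the tree spans levels 0 through 11, i.e. 12 levels counting the root), so the depth is the number of divisions: log_3(177147) = 11

The recursion tree depth is log_3(177147) = 11. At each level, the problem size is divided by 3, so it takes 11 divisions to reduce to a base case of size 1. The algorithm makes 1 recursive call at each level.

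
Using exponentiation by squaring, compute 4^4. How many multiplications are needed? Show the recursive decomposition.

Computing 4^4 by squaring (build up from 4^1; each line after the first costs one multiplication):

4^1 = 4
4^2 = (4^1)^2 = 4^2 = 16
4^4 = (4^2)^2 = 16^2 = 256

Result: 256
Multiplications needed: 2 (2 lines after 4^1)

4^4 = 256. Using exponentiation by squaring, this requires 2 multiplications. The key idea: if the exponent is even, square the half-power; if odd, multiply by the base once.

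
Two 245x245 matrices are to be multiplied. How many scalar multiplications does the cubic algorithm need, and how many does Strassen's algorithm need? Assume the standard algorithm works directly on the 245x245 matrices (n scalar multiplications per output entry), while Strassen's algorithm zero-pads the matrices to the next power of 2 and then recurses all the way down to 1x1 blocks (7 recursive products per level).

Matrix multiplication for 245x245 matrices:

Strassen's algorithm requires power-of-2 dimensions. Pad 245x245 to 256x256 (next power of 2).

Standard algorithm: 245^3 = 14706125 multiplications
Strassen's algorithm: 7^(log2(256)) = 7^8 = 5764801 multiplications
Savings: 14706125 - 5764801 = 8941324 multiplications

Standard: 14706125 multiplications (245^3). Strassen: 5764801 multiplications (7^8, after padding to 256x256). Strassen reduces 8 recursive multiplications to 7 at each level.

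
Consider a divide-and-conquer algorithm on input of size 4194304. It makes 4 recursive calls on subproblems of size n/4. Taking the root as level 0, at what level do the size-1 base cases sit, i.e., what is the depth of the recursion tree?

For divide and conquer with division factor 4:

Problem sizes at each level:
Level 0: 4194304
Level 1: 1048576
Level 2: 262144
Level 3: 65536
Level 4: 16384
Level 5: 4096
Level 6: 1024
Level 7: 256
Level 8: 64
Level 9: 16
Level 10: 4
Level 11: 1

The root is level 0 and the size-1 base case is level 11 (the tree spans levels 0 through 11, i.e. 12 levels counting the root), so the depth is the number of divisions: log_4(4194304) = 11

The recursion tree depth is log_4(4194304) = 11. At each level, the problem size is divided by 4, so it takes 11 divisions to reduce to a base case of size 1. The algorithm makes 4 recursive calls at each level.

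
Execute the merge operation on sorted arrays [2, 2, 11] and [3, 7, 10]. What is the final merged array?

Merging process:

Compare 2 vs 3: take 2 from left. Merged: [2]
Compare 2 vs 3: take 2 from left. Merged: [2, 2]
Compare 11 vs 3: take 3 from right. Merged: [2, 2, 3]
Compare 11 vs 7: take 7 from right. Merged: [2, 2, 3, 7]
Compare 11 vs 10: take 10 from right. Merged: [2, 2, 3, 7, 10]
Append remaining from left: [11]. Merged: [2, 2, 3, 7, 10, 11]

Final merged array: [2, 2, 3, 7, 10, 11]
Total comparisons: 5

The merged array is [2, 2, 3, 7, 10, 11], requiring 5 comparisons. The merge step runs in O(n) time where n is the total number of elements.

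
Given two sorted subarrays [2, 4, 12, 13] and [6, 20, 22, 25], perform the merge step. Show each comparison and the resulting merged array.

Merging process:

Compare 2 vs 6: take 2 from left. Merged: [2]
Compare 4 vs 6: take 4 from left. Merged: [2, 4]
Compare 12 vs 6: take 6 from right. Merged: [2, 4, 6]
Compare 12 vs 20: take 12 from left. Merged: [2, 4, 6, 12]
Compare 13 vs 20: take 13 from left. Merged: [2, 4, 6, 12, 13]
Append remaining from right: [20, 22, 25]. Merged: [2, 4, 6, 12, 13, 20, 22, 25]

Final merged array: [2, 4, 6, 12, 13, 20, 22, 25]
Total comparisons: 5

The merged array is [2, 4, 6, 12, 13, 20, 22, 25], requiring 5 comparisons. The merge step runs in O(n) time where n is the total number of elements.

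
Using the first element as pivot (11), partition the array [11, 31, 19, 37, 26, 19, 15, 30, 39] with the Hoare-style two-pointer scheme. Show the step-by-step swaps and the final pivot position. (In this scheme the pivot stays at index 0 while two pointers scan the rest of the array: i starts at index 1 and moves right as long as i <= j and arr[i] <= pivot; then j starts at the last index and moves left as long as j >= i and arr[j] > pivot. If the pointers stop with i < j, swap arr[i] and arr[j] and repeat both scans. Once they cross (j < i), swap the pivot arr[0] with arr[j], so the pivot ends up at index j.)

Hoare-style two-pointer partition with pivot = 11:

Initial array: [11, 31, 19, 37, 26, 19, 15, 30, 39]

Pointers start at i = 1, j = 8.
i ends at 1, j ends at 0: the pointers have crossed (j < i), so scanning stops.

j = 0, so swapping arr[0] with arr[j] leaves the pivot at position 0: [11, 31, 19, 37, 26, 19, 15, 30, 39]
Pivot position: 0

After partitioning with pivot 11, the array becomes [11, 31, 19, 37, 26, 19, 15, 30, 39]. The pivot is placed at index 0. All elements to the left of the pivot are <= 11, and all elements to the right are > 11.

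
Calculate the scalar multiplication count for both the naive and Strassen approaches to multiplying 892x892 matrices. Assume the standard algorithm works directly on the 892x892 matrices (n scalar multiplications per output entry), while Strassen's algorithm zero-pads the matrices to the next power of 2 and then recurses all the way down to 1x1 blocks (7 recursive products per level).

Matrix multiplication for 892x892 matrices:

Strassen's algorithm requires power-of-2 dimensions. Pad 892x892 to 1024x1024 (next power of 2).

Standard algorithm: 892^3 = 709732288 multiplications
Strassen's algorithm: 7^(log2(1024)) = 7^10 = 282475249 multiplications
Savings: 709732288 - 282475249 = 427257039 multiplications

Standard: 709732288 multiplications (892^3). Strassen: 282475249 multiplications (7^10, after padding to 1024x1024). Strassen reduces 8 recursive multiplications to 7 at each level.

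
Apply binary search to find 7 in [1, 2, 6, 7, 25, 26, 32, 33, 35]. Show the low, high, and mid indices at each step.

Binary search for 7 in [1, 2, 6, 7, 25, 26, 32, 33, 35]:

lo=0, hi=8, mid=4, arr[mid]=25 -> 25 > 7, search left half
lo=0, hi=3, mid=1, arr[mid]=2 -> 2 < 7, search right half
lo=2, hi=3, mid=2, arr[mid]=6 -> 6 < 7, search right half
lo=3, hi=3, mid=3, arr[mid]=7 -> Found target at index 3!

Binary search finds 7 at index 3 after 4 comparisons. The search repeatedly halves the search space by comparing with the middle element.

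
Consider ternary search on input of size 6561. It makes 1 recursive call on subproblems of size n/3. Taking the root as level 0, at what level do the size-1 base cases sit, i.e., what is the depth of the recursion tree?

For divide and conquer with division factor 3:

Problem sizes at each level:
Level 0: 6561
Level 1: 2187
Level 2: 729
Level 3: 243
Level 4: 81
Level 5: 27
Level 6: 9
Level 7: 3
Level 8: 1

The root is level 0 and the size-1 base case is level 8 (the tree spans levels 0 through 8, i.e. 9 levels counting the root), so the depth is the number of divisions: log_3(6561) = 8

The recursion tree depth is log_3(6561) = 8. At each level, the problem size is divided by 3, so it takes 8 divisions to reduce to a base case of size 1. The algorithm makes 1 recursive call at each level.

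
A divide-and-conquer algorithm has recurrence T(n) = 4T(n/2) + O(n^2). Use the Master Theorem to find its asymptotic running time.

Master Theorem for T(n) = 4T(n/2) + O(n^2):

a = 4, b = 2, c = 2
log_b(a) = log_2(4) = 2.0000

Case 2: c = 2 = log_2(4) = 2.0000
T(n) = O(n^2 log n) = O(n^2 log n)

For T(n) = 4T(n/2) + O(n^2): log_2(4) = 2.0000. This is Case 2 of the Master Theorem (c = log_b(a), equal work at all levels), giving O(n^2 log n).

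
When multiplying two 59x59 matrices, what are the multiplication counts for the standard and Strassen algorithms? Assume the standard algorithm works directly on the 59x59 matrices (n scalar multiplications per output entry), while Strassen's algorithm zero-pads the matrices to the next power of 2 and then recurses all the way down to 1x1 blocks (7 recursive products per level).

Matrix multiplication for 59x59 matrices:

Strassen's algorithm requires power-of-2 dimensions. Pad 59x59 to 64x64 (next power of 2).

Standard algorithm: 59^3 = 205379 multiplications
Strassen's algorithm: 7^(log2(64)) = 7^6 = 117649 multiplications
Savings: 205379 - 117649 = 87730 multiplications

Standard: 205379 multiplications (59^3). Strassen: 117649 multiplications (7^6, after padding to 64x64). Strassen reduces 8 recursive multiplications to 7 at each level.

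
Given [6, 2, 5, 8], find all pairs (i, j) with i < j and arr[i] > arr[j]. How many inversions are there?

Finding inversions in [6, 2, 5, 8]:

(0, 1): arr[0]=6 > arr[1]=2
(0, 2): arr[0]=6 > arr[2]=5

Total inversions: 2

The array has 2 inversion(s): (0,1), (0,2). Each pair (i,j) satisfies i < j and arr[i] > arr[j].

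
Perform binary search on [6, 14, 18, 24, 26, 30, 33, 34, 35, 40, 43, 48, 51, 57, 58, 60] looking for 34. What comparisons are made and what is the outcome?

Binary search for 34 in [6, 14, 18, 24, 26, 30, 33, 34, 35, 40, 43, 48, 51, 57, 58, 60]:

lo=0, hi=15, mid=7, arr[mid]=34 -> Found target at index 7!

Binary search finds 34 at index 7 after 1 comparisons. The search repeatedly halves the search space by comparing with the middle element.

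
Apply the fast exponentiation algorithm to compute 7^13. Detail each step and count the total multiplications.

Computing 7^13 by squaring (build up from 7^1; each line after the first costs one multiplication):

7^1 = 7
7^2 = (7^1)^2 = 7^2 = 49
7^3 = 7 * 7^2 = 7 * 49 = 343
7^6 = (7^3)^2 = 343^2 = 117649
7^12 = (7^6)^2 = 117649^2 = 13841287201
7^13 = 7 * 7^12 = 7 * 13841287201 = 96889010407

Result: 96889010407
Multiplications needed: 5 (5 lines after 7^1)

7^13 = 96889010407. Using exponentiation by squaring, this requires 5 multiplications. The key idea: if the exponent is even, square the half-power; if odd, multiply by the base once.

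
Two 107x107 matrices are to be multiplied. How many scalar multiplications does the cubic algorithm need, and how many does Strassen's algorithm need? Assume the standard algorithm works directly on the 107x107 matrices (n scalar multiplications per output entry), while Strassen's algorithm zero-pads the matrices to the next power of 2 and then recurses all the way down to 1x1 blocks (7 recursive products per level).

Matrix multiplication for 107x107 matrices:

Strassen's algorithm requires power-of-2 dimensions. Pad 107x107 to 128x128 (next power of 2).

Standard algorithm: 107^3 = 1225043 multiplications
Strassen's algorithm: 7^(log2(128)) = 7^7 = 823543 multiplications
Savings: 1225043 - 823543 = 401500 multiplications

Standard: 1225043 multiplications (107^3). Strassen: 823543 multiplications (7^7, after padding to 128x128). Strassen reduces 8 recursive multiplications to 7 at each level.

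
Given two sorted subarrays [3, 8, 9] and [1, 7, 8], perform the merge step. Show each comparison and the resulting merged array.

Merging process:

Compare 3 vs 1: take 1 from right. Merged: [1]
Compare 3 vs 7: take 3 from left. Merged: [1, 3]
Compare 8 vs 7: take 7 from right. Merged: [1, 3, 7]
Compare 8 vs 8: take 8 from left. Merged: [1, 3, 7, 8]
Compare 9 vs 8: take 8 from right. Merged: [1, 3, 7, 8, 8]
Append remaining from left: [9]. Merged: [1, 3, 7, 8, 8, 9]

Final merged array: [1, 3, 7, 8, 8, 9]
Total comparisons: 5

The merged array is [1, 3, 7, 8, 8, 9], requiring 5 comparisons. The merge step runs in O(n) time where n is the total number of elements.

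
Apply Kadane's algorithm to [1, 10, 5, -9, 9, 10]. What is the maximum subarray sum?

Using Kadane's algorithm on [1, 10, 5, -9, 9, 10]:

Scanning through the array:
Position 1 (value 10): max_ending_here = 11, max_so_far = 11
Position 2 (value 5): max_ending_here = 16, max_so_far = 16
Position 3 (value -9): max_ending_here = 7, max_so_far = 16
Position 4 (value 9): max_ending_here = 16, max_so_far = 16
Position 5 (value 10): max_ending_here = 26, max_so_far = 26

Maximum subarray: [1, 10, 5, -9, 9, 10]
Maximum sum: 26

The maximum subarray is [1, 10, 5, -9, 9, 10] with sum 26. This subarray runs from index 0 to index 5.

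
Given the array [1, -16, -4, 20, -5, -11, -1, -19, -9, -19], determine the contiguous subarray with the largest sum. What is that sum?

Using Kadane's algorithm on [1, -16, -4, 20, -5, -11, -1, -19, -9, -19]:

Scanning through the array:
Position 1 (value -16): max_ending_here = -15, max_so_far = 1
Position 2 (value -4): max_ending_here = -4, max_so_far = 1
Position 3 (value 20): max_ending_here = 20, max_so_far = 20
Position 4 (value -5): max_ending_here = 15, max_so_far = 20
Position 5 (value -11): max_ending_here = 4, max_so_far = 20
Position 6 (value -1): max_ending_here = 3, max_so_far = 20
Position 7 (value -19): max_ending_here = -16, max_so_far = 20
Position 8 (value -9): max_ending_here = -9, max_so_far = 20
Position 9 (value -19): max_ending_here = -19, max_so_far = 20

Maximum subarray: [20]
Maximum sum: 20

The maximum subarray is [20] with sum 20. This subarray runs from index 3 to index 3.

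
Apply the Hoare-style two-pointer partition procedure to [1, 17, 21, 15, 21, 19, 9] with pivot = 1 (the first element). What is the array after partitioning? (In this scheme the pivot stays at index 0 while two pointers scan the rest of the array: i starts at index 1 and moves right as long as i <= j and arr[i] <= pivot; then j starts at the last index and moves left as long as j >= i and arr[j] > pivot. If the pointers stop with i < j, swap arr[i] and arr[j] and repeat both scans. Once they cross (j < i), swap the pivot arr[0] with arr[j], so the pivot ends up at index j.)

Hoare-style two-pointer partition with pivot = 1:

Initial array: [1, 17, 21, 15, 21, 19, 9]

Pointers start at i = 1, j = 6.
i ends at 1, j ends at 0: the pointers have crossed (j < i), so scanning stops.

j = 0, so swapping arr[0] with arr[j] leaves the pivot at position 0: [1, 17, 21, 15, 21, 19, 9]
Pivot position: 0

After partitioning with pivot 1, the array becomes [1, 17, 21, 15, 21, 19, 9]. The pivot is placed at index 0. All elements to the left of the pivot are <= 1, and all elements to the right are > 1.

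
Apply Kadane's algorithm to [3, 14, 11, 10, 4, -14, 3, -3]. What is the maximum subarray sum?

Using Kadane's algorithm on [3, 14, 11, 10, 4, -14, 3, -3]:

Scanning through the array:
Position 1 (value 14): max_ending_here = 17, max_so_far = 17
Position 2 (value 11): max_ending_here = 28, max_so_far = 28
Position 3 (value 10): max_ending_here = 38, max_so_far = 38
Position 4 (value 4): max_ending_here = 42, max_so_far = 42
Position 5 (value -14): max_ending_here = 28, max_so_far = 42
Position 6 (value 3): max_ending_here = 31, max_so_far = 42
Position 7 (value -3): max_ending_here = 28, max_so_far = 42

Maximum subarray: [3, 14, 11, 10, 4]
Maximum sum: 42

The maximum subarray is [3, 14, 11, 10, 4] with sum 42. This subarray runs from index 0 to index 4.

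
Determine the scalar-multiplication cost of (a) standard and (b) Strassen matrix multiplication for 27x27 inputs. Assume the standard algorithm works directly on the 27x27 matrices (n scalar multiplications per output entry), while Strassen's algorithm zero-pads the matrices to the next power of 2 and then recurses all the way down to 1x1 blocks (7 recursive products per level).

Matrix multiplication for 27x27 matrices:

Strassen's algorithm requires power-of-2 dimensions. Pad 27x27 to 32x32 (next power of 2).

Standard algorithm: 27^3 = 19683 multiplications
Strassen's algorithm: 7^(log2(32)) = 7^5 = 16807 multiplications
Savings: 19683 - 16807 = 2876 multiplications

Standard: 19683 multiplications (27^3). Strassen: 16807 multiplications (7^5, after padding to 32x32). Strassen reduces 8 recursive multiplications to 7 at each level.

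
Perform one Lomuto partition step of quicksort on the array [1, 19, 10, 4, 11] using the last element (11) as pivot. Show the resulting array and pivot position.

Lomuto partition with pivot = 11:

Initial array: [1, 19, 10, 4, 11]

arr[0]=1 <= 11: swap with position 0, array becomes [1, 19, 10, 4, 11]
arr[1]=19 > 11: no swap
arr[2]=10 <= 11: swap with position 1, array becomes [1, 10, 19, 4, 11]
arr[3]=4 <= 11: swap with position 2, array becomes [1, 10, 4, 19, 11]

Place pivot at position 3: [1, 10, 4, 11, 19]
Pivot position: 3

After partitioning with pivot 11, the array becomes [1, 10, 4, 11, 19]. The pivot is placed at index 3. All elements to the left of the pivot are <= 11, and all elements to the right are > 11.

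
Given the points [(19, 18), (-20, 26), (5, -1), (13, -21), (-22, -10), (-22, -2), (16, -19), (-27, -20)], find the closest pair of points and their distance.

Computing all pairwise distances among 8 points:

d((19, 18), (-20, 26)) = 39.8121
d((19, 18), (5, -1)) = 23.6008
d((19, 18), (13, -21)) = 39.4588
d((19, 18), (-22, -10)) = 49.6488
d((19, 18), (-22, -2)) = 45.618
d((19, 18), (16, -19)) = 37.1214
d((19, 18), (-27, -20)) = 59.6657
d((-20, 26), (5, -1)) = 36.7967
d((-20, 26), (13, -21)) = 57.4282
d((-20, 26), (-22, -10)) = 36.0555
d((-20, 26), (-22, -2)) = 28.0713
d((-20, 26), (16, -19)) = 57.6281
d((-20, 26), (-27, -20)) = 46.5296
d((5, -1), (13, -21)) = 21.5407
d((5, -1), (-22, -10)) = 28.4605
d((5, -1), (-22, -2)) = 27.0185
d((5, -1), (16, -19)) = 21.095
d((5, -1), (-27, -20)) = 37.2156
d((13, -21), (-22, -10)) = 36.6879
d((13, -21), (-22, -2)) = 39.8246
d((13, -21), (16, -19)) = 3.6056 <-- minimum
d((13, -21), (-27, -20)) = 40.0125
d((-22, -10), (-22, -2)) = 8.0
d((-22, -10), (16, -19)) = 39.0512
d((-22, -10), (-27, -20)) = 11.1803
d((-22, -2), (16, -19)) = 41.6293
d((-22, -2), (-27, -20)) = 18.6815
d((16, -19), (-27, -20)) = 43.0116

Closest pair: (13, -21) and (16, -19) with distance 3.6056

The closest pair is (13, -21) and (16, -19) with Euclidean distance 3.6056. For 8 points, brute-force pairwise comparison is shown above. For large n, the divide-and-conquer algorithm (sort by x, recurse on halves, check the dividing strip) achieves O(n log n).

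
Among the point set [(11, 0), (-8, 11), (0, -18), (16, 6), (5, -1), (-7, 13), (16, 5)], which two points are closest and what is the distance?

Computing all pairwise distances among 7 points:

d((11, 0), (-8, 11)) = 21.9545
d((11, 0), (0, -18)) = 21.095
d((11, 0), (16, 6)) = 7.8102
d((11, 0), (5, -1)) = 6.0828
d((11, 0), (-7, 13)) = 22.2036
d((11, 0), (16, 5)) = 7.0711
d((-8, 11), (0, -18)) = 30.0832
d((-8, 11), (16, 6)) = 24.5153
d((-8, 11), (5, -1)) = 17.6918
d((-8, 11), (-7, 13)) = 2.2361
d((-8, 11), (16, 5)) = 24.7386
d((0, -18), (16, 6)) = 28.8444
d((0, -18), (5, -1)) = 17.72
d((0, -18), (-7, 13)) = 31.7805
d((0, -18), (16, 5)) = 28.0179
d((16, 6), (5, -1)) = 13.0384
d((16, 6), (-7, 13)) = 24.0416
d((16, 6), (16, 5)) = 1.0 <-- minimum
d((5, -1), (-7, 13)) = 18.4391
d((5, -1), (16, 5)) = 12.53
d((-7, 13), (16, 5)) = 24.3516

Closest pair: (16, 6) and (16, 5) with distance 1.0

The closest pair is (16, 6) and (16, 5) with Euclidean distance 1.0. For 7 points, brute-force pairwise comparison is shown above. For large n, the divide-and-conquer algorithm (sort by x, recurse on halves, check the dividing strip) achieves O(n log n).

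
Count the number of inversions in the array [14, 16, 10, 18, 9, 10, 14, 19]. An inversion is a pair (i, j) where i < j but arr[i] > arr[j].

Finding inversions in [14, 16, 10, 18, 9, 10, 14, 19]:

(0, 2): arr[0]=14 > arr[2]=10
(0, 4): arr[0]=14 > arr[4]=9
(0, 5): arr[0]=14 > arr[5]=10
(1, 2): arr[1]=16 > arr[2]=10
(1, 4): arr[1]=16 > arr[4]=9
(1, 5): arr[1]=16 > arr[5]=10
(1, 6): arr[1]=16 > arr[6]=14
(2, 4): arr[2]=10 > arr[4]=9
(3, 4): arr[3]=18 > arr[4]=9
(3, 5): arr[3]=18 > arr[5]=10
(3, 6): arr[3]=18 > arr[6]=14

Total inversions: 11

The array has 11 inversion(s): (0,2), (0,4), (0,5), (1,2), (1,4), (1,5), (1,6), (2,4), (3,4), (3,5), (3,6). Each pair (i,j) satisfies i < j and arr[i] > arr[j].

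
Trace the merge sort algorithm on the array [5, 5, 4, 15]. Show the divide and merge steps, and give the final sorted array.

Merge sort trace:

Split: [5, 5, 4, 15] -> [5, 5] and [4, 15]
  Split: [5, 5] -> [5] and [5]
  Merge: [5] + [5] -> [5, 5]
  Split: [4, 15] -> [4] and [15]
  Merge: [4] + [15] -> [4, 15]
Merge: [5, 5] + [4, 15] -> [4, 5, 5, 15]

Final sorted array: [4, 5, 5, 15]

The merge sort proceeds by recursively splitting the array and merging sorted halves.
After all merges, the sorted array is [4, 5, 5, 15].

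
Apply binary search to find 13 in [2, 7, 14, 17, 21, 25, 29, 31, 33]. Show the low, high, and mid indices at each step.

Binary search for 13 in [2, 7, 14, 17, 21, 25, 29, 31, 33]:

lo=0, hi=8, mid=4, arr[mid]=21 -> 21 > 13, search left half
lo=0, hi=3, mid=1, arr[mid]=7 -> 7 < 13, search right half
lo=2, hi=3, mid=2, arr[mid]=14 -> 14 > 13, search left half
lo=2 > hi=1, target 13 not found

Binary search determines that 13 is not in the array after 3 comparisons. The search space was exhausted without finding the target.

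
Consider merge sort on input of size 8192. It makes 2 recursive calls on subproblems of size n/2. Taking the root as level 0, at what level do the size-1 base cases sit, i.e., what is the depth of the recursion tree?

For divide and conquer with division factor 2:

Problem sizes at each level:
Level 0: 8192
Level 1: 4096
Level 2: 2048
Level 3: 1024
Level 4: 512
Level 5: 256
Level 6: 128
Level 7: 64
Level 8: 32
Level 9: 16
Level 10: 8
Level 11: 4
Level 12: 2
Level 13: 1

The root is level 0 and the size-1 base case is level 13 (the tree spans levels 0 through 13, i.e. 14 levels counting the root), so the depth is the number of divisions: log_2(8192) = 13

The recursion tree depth is log_2(8192) = 13. At each level, the problem size is divided by 2, so it takes 13 divisions to reduce to a base case of size 1. The algorithm makes 2 recursive calls at each level.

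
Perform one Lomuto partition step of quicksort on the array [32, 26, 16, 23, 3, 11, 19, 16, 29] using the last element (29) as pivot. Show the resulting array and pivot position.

Lomuto partition with pivot = 29:

Initial array: [32, 26, 16, 23, 3, 11, 19, 16, 29]

arr[0]=32 > 29: no swap
arr[1]=26 <= 29: swap with position 0, array becomes [26, 32, 16, 23, 3, 11, 19, 16, 29]
arr[2]=16 <= 29: swap with position 1, array becomes [26, 16, 32, 23, 3, 11, 19, 16, 29]
arr[3]=23 <= 29: swap with position 2, array becomes [26, 16, 23, 32, 3, 11, 19, 16, 29]
arr[4]=3 <= 29: swap with position 3, array becomes [26, 16, 23, 3, 32, 11, 19, 16, 29]
arr[5]=11 <= 29: swap with position 4, array becomes [26, 16, 23, 3, 11, 32, 19, 16, 29]
arr[6]=19 <= 29: swap with position 5, array becomes [26, 16, 23, 3, 11, 19, 32, 16, 29]
arr[7]=16 <= 29: swap with position 6, array becomes [26, 16, 23, 3, 11, 19, 16, 32, 29]

Place pivot at position 7: [26, 16, 23, 3, 11, 19, 16, 29, 32]
Pivot position: 7

After partitioning with pivot 29, the array becomes [26, 16, 23, 3, 11, 19, 16, 29, 32]. The pivot is placed at index 7. All elements to the left of the pivot are <= 29, and all elements to the right are > 29.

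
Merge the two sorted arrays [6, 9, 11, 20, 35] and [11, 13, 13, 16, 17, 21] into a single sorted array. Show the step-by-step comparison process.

Merging process:

Compare 6 vs 11: take 6 from left. Merged: [6]
Compare 9 vs 11: take 9 from left. Merged: [6, 9]
Compare 11 vs 11: take 11 from left. Merged: [6, 9, 11]
Compare 20 vs 11: take 11 from right. Merged: [6, 9, 11, 11]
Compare 20 vs 13: take 13 from right. Merged: [6, 9, 11, 11, 13]
Compare 20 vs 13: take 13 from right. Merged: [6, 9, 11, 11, 13, 13]
Compare 20 vs 16: take 16 from right. Merged: [6, 9, 11, 11, 13, 13, 16]
Compare 20 vs 17: take 17 from right. Merged: [6, 9, 11, 11, 13, 13, 16, 17]
Compare 20 vs 21: take 20 from left. Merged: [6, 9, 11, 11, 13, 13, 16, 17, 20]
Compare 35 vs 21: take 21 from right. Merged: [6, 9, 11, 11, 13, 13, 16, 17, 20, 21]
Append remaining from left: [35]. Merged: [6, 9, 11, 11, 13, 13, 16, 17, 20, 21, 35]

Final merged array: [6, 9, 11, 11, 13, 13, 16, 17, 20, 21, 35]
Total comparisons: 10

The merged array is [6, 9, 11, 11, 13, 13, 16, 17, 20, 21, 35], requiring 10 comparisons. The merge step runs in O(n) time where n is the total number of elements.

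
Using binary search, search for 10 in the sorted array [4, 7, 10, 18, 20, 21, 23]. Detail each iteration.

Binary search for 10 in [4, 7, 10, 18, 20, 21, 23]:

lo=0, hi=6, mid=3, arr[mid]=18 -> 18 > 10, search left half
lo=0, hi=2, mid=1, arr[mid]=7 -> 7 < 10, search right half
lo=2, hi=2, mid=2, arr[mid]=10 -> Found target at index 2!

Binary search finds 10 at index 2 after 3 comparisons. The search repeatedly halves the search space by comparing with the middle element.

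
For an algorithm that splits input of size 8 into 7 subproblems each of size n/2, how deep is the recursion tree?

For divide and conquer with division factor 2:

Problem sizes at each level:
Level 0: 8
Level 1: 4
Level 2: 2
Level 3: 1

The root is level 0 and the size-1 base case is level 3 (the tree spans levels 0 through 3, i.e. 4 levels counting the root), so the depth is the number of divisions: log_2(8) = 3

The recursion tree depth is log_2(8) = 3. At each level, the problem size is divided by 2, so it takes 3 divisions to reduce to a base case of size 1. The algorithm makes 7 recursive calls at each level.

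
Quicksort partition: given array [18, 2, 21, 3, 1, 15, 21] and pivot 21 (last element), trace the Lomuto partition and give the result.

Lomuto partition with pivot = 21:

Initial array: [18, 2, 21, 3, 1, 15, 21]

arr[0]=18 <= 21: swap with position 0, array becomes [18, 2, 21, 3, 1, 15, 21]
arr[1]=2 <= 21: swap with position 1, array becomes [18, 2, 21, 3, 1, 15, 21]
arr[2]=21 <= 21: swap with position 2, array becomes [18, 2, 21, 3, 1, 15, 21]
arr[3]=3 <= 21: swap with position 3, array becomes [18, 2, 21, 3, 1, 15, 21]
arr[4]=1 <= 21: swap with position 4, array becomes [18, 2, 21, 3, 1, 15, 21]
arr[5]=15 <= 21: swap with position 5, array becomes [18, 2, 21, 3, 1, 15, 21]

Place pivot at position 6: [18, 2, 21, 3, 1, 15, 21]
Pivot position: 6

After partitioning with pivot 21, the array becomes [18, 2, 21, 3, 1, 15, 21]. The pivot is placed at index 6. All elements to the left of the pivot are <= 21, and all elements to the right are > 21.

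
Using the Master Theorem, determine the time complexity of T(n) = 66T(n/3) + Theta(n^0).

Master Theorem for T(n) = 66T(n/3) + O(n^0):

a = 66, b = 3, c = 0
log_b(a) = log_3(66) = 3.8136

Case 1: c = 0 < log_3(66) = 3.8136
T(n) = O(n^(log_3 66))

For T(n) = 66T(n/3) + O(n^0): log_3(66) = 3.8136. This is Case 1 of the Master Theorem (c < log_b(a), work dominated by leaves), giving O(n^(log_3 66)).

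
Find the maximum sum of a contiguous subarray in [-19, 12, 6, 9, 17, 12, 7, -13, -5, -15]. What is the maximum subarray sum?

Using Kadane's algorithm on [-19, 12, 6, 9, 17, 12, 7, -13, -5, -15]:

Scanning through the array:
Position 1 (value 12): max_ending_here = 12, max_so_far = 12
Position 2 (value 6): max_ending_here = 18, max_so_far = 18
Position 3 (value 9): max_ending_here = 27, max_so_far = 27
Position 4 (value 17): max_ending_here = 44, max_so_far = 44
Position 5 (value 12): max_ending_here = 56, max_so_far = 56
Position 6 (value 7): max_ending_here = 63, max_so_far = 63
Position 7 (value -13): max_ending_here = 50, max_so_far = 63
Position 8 (value -5): max_ending_here = 45, max_so_far = 63
Position 9 (value -15): max_ending_here = 30, max_so_far = 63

Maximum subarray: [12, 6, 9, 17, 12, 7]
Maximum sum: 63

The maximum subarray is [12, 6, 9, 17, 12, 7] with sum 63. This subarray runs from index 1 to index 6.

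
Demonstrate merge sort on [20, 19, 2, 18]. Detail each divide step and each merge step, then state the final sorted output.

Merge sort trace:

Split: [20, 19, 2, 18] -> [20, 19] and [2, 18]
  Split: [20, 19] -> [20] and [19]
  Merge: [20] + [19] -> [19, 20]
  Split: [2, 18] -> [2] and [18]
  Merge: [2] + [18] -> [2, 18]
Merge: [19, 20] + [2, 18] -> [2, 18, 19, 20]

Final sorted array: [2, 18, 19, 20]

The merge sort proceeds by recursively splitting the array and merging sorted halves.
After all merges, the sorted array is [2, 18, 19, 20].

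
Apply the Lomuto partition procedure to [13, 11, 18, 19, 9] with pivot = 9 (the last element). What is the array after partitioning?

Lomuto partition with pivot = 9:

Initial array: [13, 11, 18, 19, 9]

arr[0]=13 > 9: no swap
arr[1]=11 > 9: no swap
arr[2]=18 > 9: no swap
arr[3]=19 > 9: no swap

Place pivot at position 0: [9, 11, 18, 19, 13]
Pivot position: 0

After partitioning with pivot 9, the array becomes [9, 11, 18, 19, 13]. The pivot is placed at index 0. All elements to the left of the pivot are <= 9, and all elements to the right are > 9.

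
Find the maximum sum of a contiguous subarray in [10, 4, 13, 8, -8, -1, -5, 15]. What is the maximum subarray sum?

Using Kadane's algorithm on [10, 4, 13, 8, -8, -1, -5, 15]:

Scanning through the array:
Position 1 (value 4): max_ending_here = 14, max_so_far = 14
Position 2 (value 13): max_ending_here = 27, max_so_far = 27
Position 3 (value 8): max_ending_here = 35, max_so_far = 35
Position 4 (value -8): max_ending_here = 27, max_so_far = 35
Position 5 (value -1): max_ending_here = 26, max_so_far = 35
Position 6 (value -5): max_ending_here = 21, max_so_far = 35
Position 7 (value 15): max_ending_here = 36, max_so_far = 36

Maximum subarray: [10, 4, 13, 8, -8, -1, -5, 15]
Maximum sum: 36

The maximum subarray is [10, 4, 13, 8, -8, -1, -5, 15] with sum 36. This subarray runs from index 0 to index 7.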